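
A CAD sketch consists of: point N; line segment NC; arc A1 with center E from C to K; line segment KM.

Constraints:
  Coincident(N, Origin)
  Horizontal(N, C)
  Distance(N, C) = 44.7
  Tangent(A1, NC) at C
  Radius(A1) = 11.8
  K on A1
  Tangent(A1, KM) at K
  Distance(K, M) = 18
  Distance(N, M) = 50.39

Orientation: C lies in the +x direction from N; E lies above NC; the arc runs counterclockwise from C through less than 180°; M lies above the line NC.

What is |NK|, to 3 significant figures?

56.3

Checks: |EK| = 11.80 ✓; ∠(EK, KM) = 90.00° ✓; |KM| = 18.00 ✓; |NM| = 50.39 ✓.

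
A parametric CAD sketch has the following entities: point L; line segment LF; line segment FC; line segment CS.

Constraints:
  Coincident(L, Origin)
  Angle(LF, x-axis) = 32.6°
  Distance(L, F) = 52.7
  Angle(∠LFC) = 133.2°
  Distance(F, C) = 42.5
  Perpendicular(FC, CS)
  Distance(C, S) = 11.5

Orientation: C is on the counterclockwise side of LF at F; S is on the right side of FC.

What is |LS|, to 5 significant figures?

93.090

L is at the origin; LF runs at 32.6° with length 52.7, so F = 52.7·(cos 32.6°, sin 32.6°) = (44.397, 28.393). ∠LFC = 133.2°, so FC runs at 32.6° + (180° − 133.2°) = 79.400° from the x-axis; with |FC| = 42.5, C = F + 42.5·(cos 79.400°, sin 79.400°) = (52.215, 70.168). FC ⟂ CS; with |CS| = 11.5 on the right of FC, S = C + 11.5·(0.98294, -0.18395) = (63.519, 68.053). Then |LS| = |S − L| = 93.090.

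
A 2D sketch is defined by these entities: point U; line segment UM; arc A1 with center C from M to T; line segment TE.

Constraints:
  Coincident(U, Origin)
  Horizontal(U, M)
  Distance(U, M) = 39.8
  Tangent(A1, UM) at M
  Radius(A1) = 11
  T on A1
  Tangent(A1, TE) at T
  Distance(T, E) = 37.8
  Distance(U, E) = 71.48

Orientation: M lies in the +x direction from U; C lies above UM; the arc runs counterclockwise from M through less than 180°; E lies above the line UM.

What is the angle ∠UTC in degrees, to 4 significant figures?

14.68°

U is at the origin; UM is horizontal with |UM| = 39.8 and M on the +x side, so M = (39.80, 0.000). Tangency of A1 to UM means the radius CM is perpendicular to UM, so C = M + (0, 11) = (39.80, 11.00). Since CT ⟂ TE (tangency), |CE| = √(11.0² + 37.8²) = 39.37 regardless of where T sits on A1. So E lies on both circle(U, 71.48) and circle(C, 39.37); the above-UM intersection is E = (52.83, 48.15). T is the foot of the tangent from E: T = (50.78, 10.40).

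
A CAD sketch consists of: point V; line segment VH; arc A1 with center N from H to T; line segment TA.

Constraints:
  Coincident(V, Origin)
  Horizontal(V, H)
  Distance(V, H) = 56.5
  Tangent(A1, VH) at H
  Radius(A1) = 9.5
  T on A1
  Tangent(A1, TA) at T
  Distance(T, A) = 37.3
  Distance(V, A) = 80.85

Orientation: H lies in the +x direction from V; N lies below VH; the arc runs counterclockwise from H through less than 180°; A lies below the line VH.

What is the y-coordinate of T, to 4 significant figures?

-14.02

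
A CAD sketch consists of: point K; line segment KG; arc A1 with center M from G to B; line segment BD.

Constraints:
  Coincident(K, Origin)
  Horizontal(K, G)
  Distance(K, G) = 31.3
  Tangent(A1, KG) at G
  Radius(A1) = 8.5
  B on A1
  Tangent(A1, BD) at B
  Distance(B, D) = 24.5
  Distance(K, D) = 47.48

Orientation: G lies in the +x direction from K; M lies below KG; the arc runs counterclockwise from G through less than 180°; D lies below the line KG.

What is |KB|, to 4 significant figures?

26.21

K is at the origin; KG is horizontal with |KG| = 31.3 and G on the +x side, so G = (31.30, 0.000). Since A1 is tangent to KG there, MG ⟂ KG, so M = G + (0, -8.5) = (31.30, -8.500). Since MB ⟂ BD (tangency), |MD| = √(8.5² + 24.5²) = 25.93 regardless of where B sits on A1. So D lies on both circle(K, 47.48) and circle(M, 25.93); the below-KG intersection is D = (32.73, -34.39). B is the foot of the tangent from D: B = (23.44, -11.73).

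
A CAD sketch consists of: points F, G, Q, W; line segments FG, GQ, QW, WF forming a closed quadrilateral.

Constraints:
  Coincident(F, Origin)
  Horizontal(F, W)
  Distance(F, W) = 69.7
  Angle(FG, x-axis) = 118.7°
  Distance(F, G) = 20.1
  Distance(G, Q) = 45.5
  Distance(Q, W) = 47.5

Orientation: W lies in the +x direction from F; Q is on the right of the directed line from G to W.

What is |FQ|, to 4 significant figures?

27.29

Checks: |GQ| = 45.50 ✓; |QW| = 47.50 ✓.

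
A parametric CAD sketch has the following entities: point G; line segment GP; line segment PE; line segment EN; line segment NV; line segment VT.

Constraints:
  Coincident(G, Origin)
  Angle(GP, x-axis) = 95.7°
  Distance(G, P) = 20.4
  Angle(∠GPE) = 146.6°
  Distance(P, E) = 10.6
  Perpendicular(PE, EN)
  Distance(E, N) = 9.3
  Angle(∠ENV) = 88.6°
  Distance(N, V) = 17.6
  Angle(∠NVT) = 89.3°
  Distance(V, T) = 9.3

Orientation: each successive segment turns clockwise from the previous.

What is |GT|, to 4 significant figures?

15.60

∠ENV = 88.6° gives NV at -119.1° from the x-axis; with |NV| = 17.6, V = (2.576, 9.983). ∠NVT = 89.3° gives VT at 150.2° from the x-axis; with |VT| = 9.3, T = (-5.494, 14.60). Then |GT| = |T − G| = 15.60.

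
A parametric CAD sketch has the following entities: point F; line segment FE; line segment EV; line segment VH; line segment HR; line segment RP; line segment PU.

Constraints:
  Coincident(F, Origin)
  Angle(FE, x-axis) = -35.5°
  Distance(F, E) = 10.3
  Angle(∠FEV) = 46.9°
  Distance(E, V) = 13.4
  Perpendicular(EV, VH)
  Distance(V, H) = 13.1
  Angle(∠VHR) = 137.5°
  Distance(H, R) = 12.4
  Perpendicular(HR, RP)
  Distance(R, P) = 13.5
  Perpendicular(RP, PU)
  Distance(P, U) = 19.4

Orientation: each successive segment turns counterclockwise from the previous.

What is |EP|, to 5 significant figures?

14.018

F is at the origin; FE runs at -35.5° with length 10.3, so E = (8.3854, -5.9812). ∠FEV = 46.9° gives EV at 97.600° from the x-axis; with |EV| = 13.4, V = (6.6132, 7.3010). EV ⟂ VH, so VH runs at -172.40°; with |VH| = 13.1, H = (-6.3718, 5.5685). ∠VHR = 137.5° gives HR at -129.90° from the x-axis; with |HR| = 12.4, R = (-14.326, -3.9444). HR is perpendicular to RP, so RP runs at -39.900°; with |RP| = 13.5, P = (-3.9690, -12.604). Then |EP| = |P − E| = 14.018.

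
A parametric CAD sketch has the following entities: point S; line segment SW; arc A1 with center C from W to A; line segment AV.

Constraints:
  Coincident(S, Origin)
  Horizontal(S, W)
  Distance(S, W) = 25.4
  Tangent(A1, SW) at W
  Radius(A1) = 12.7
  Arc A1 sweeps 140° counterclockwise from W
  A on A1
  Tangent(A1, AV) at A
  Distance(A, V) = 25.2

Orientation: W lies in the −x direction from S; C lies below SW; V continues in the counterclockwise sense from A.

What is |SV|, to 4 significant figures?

41.17

S is at the origin; SW is horizontal with |SW| = 25.4 and W on the −x side, so W = (-25.40, 0.000). A1 meets SW tangentially, so CW is at right angles to SW, so C = W + (0, -12.7) = (-25.40, -12.70). On A1, W sits at bearing 90° from C; a 140° counterclockwise sweep puts A at bearing 230°, so A = C + 12.7·(cos 230°, sin 230°) = (-33.56, -22.43). A1 meets AV tangentially, so CA is at right angles to AV, so AV runs along (−sin 230°, cos 230°); with |AV| = 25.2, V = (-14.26, -38.63). Then |SV| = |V − S| = 41.17.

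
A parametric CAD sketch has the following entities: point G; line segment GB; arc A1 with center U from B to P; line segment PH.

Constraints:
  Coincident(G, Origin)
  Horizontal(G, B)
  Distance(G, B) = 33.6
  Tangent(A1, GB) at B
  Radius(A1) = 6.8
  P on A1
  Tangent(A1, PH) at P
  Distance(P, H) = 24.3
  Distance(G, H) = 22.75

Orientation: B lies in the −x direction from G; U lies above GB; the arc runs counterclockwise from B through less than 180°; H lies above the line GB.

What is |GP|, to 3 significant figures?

28.8

Checks: G.y = 0.00, B.y = 0.00 ✓; |UP| = 6.800 ✓; ∠(UP, PH) = 90.00° ✓; |PH| = 24.30 ✓; |GH| = 22.75 ✓.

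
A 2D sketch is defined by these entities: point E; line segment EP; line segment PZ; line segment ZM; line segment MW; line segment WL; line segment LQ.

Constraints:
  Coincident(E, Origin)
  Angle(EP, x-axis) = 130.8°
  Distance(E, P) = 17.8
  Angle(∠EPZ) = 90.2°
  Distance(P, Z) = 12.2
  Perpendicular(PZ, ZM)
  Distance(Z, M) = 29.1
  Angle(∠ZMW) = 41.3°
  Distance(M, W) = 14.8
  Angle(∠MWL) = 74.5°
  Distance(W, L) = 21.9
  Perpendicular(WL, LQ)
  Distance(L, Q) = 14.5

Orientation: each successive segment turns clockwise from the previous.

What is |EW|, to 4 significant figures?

2.501

E is at the origin; EP runs at 130.8° with length 17.8, so P = (-11.63, 13.47). ∠EPZ = 90.2° gives PZ at 41.00° from the x-axis; with |PZ| = 12.2, Z = (-2.423, 21.48). The perpendicularity gives ZM at right angles to PZ, so ZM runs at -49.00°; with |ZM| = 29.1, M = (16.67, -0.4836). ∠ZMW = 41.3° gives MW at 172.3° from the x-axis; with |MW| = 14.8, W = (2.001, 1.499). Then |EW| = |W − E| = 2.501.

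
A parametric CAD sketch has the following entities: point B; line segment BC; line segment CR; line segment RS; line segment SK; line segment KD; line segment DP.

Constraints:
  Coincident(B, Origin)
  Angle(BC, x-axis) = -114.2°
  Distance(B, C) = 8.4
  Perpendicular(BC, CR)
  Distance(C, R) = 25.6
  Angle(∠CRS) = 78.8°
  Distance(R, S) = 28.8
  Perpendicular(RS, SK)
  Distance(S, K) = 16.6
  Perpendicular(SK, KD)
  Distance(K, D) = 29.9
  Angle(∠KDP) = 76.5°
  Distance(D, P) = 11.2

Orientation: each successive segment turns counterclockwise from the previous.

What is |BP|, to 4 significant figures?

21.28

SK ⟂ KD, so KD runs at -103.0°; with |KD| = 29.9, D = (3.485, -15.49). ∠KDP = 76.5° gives DP at 0.5000° from the x-axis; with |DP| = 11.2, P = (14.68, -15.40). Then |BP| = |P − B| = 21.28.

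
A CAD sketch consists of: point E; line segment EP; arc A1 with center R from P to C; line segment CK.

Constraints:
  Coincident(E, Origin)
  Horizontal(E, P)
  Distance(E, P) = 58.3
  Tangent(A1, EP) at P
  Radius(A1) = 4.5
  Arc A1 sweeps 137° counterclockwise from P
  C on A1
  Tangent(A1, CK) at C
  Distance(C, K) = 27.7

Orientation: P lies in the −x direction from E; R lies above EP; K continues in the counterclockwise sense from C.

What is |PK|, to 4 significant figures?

31.74

On A1, P sits at bearing -90° from R; a 137° counterclockwise sweep puts C at bearing 47°, so C = R + 4.5·(cos 47°, sin 47°) = (-55.23, 7.791). The tangent condition forces RC to be normal to CK, so CK runs along (−sin 47°, cos 47°); with |CK| = 27.7, K = (-75.49, 26.68). Then |PK| = |K − P| = 31.74.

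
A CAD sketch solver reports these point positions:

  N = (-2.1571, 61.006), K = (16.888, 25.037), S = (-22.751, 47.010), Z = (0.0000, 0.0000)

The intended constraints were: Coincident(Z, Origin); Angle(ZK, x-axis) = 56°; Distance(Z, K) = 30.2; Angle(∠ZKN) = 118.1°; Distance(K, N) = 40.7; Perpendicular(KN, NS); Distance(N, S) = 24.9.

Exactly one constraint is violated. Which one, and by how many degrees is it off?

Perpendicular(KN, NS) — off by 6.30°.

Z = (0.00, 0.00) ✓; ZK at 56.00° ✓; |ZK| = 30.20 ✓; ∠ZKN = 118.1° ✓; |KN| = 40.70 ✓; ∠(KN, NS) = 96.30° ✗; |NS| = 24.90 ✓.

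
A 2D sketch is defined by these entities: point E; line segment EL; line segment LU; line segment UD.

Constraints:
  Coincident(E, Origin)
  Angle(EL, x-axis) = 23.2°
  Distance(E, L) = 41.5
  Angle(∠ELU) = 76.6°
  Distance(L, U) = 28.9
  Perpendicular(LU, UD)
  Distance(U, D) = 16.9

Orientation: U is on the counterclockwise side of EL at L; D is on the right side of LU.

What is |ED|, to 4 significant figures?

60.43

∠ELU = 76.6°, so LU runs at 23.2° + (180° − 76.6°) = 126.6° from the x-axis; with |LU| = 28.9, U = L + 28.9·(cos 126.6°, sin 126.6°) = (20.91, 39.55). LU ⟂ UD; with |UD| = 16.9 on the right of LU, D = U + 16.9·(0.8028, 0.5962) = (34.48, 49.63). Then |ED| = |D − E| = 60.43.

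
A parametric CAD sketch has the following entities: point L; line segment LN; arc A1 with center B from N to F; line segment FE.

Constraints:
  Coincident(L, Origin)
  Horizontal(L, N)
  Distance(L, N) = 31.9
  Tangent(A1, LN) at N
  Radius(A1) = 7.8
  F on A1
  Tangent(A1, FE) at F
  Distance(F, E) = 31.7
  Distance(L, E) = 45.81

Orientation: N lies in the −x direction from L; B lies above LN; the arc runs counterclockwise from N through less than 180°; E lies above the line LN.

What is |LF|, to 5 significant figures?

25.285

L is at the origin; L and N share the same y with |LN| = 31.9 and N on the −x side, so N = (-31.900, 0.0000). The tangent condition forces BN to be normal to LN, so B = N + (0, 7.8) = (-31.900, 7.8000). Since BF ⟂ FE (tangency), |BE| = √(7.8² + 31.7²) = 32.646 regardless of where F sits on A1. So E lies on both circle(L, 45.81) and circle(B, 32.646); the above-LN intersection is E = (-23.473, 39.339). F is the foot of the tangent from E: F = (-24.102, 7.6454).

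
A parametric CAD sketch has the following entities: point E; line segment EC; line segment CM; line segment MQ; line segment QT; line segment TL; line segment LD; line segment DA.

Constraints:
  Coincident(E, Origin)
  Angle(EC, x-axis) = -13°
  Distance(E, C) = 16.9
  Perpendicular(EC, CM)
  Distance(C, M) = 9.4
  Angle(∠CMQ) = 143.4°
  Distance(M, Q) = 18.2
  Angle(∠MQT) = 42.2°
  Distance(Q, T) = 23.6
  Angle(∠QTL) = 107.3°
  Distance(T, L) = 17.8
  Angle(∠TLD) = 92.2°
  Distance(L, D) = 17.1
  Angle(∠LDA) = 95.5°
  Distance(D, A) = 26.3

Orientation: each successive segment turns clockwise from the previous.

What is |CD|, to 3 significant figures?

13.9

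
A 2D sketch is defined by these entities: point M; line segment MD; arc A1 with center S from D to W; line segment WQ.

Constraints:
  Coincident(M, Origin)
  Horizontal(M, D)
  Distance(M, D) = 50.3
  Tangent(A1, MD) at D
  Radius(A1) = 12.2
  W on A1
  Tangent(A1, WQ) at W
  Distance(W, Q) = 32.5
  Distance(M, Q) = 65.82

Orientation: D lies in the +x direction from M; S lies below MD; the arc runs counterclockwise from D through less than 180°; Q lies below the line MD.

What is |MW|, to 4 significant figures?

41.35

M is at the origin; MD is horizontal with |MD| = 50.3 and D on the +x side, so D = (50.30, 0.000). A1 meets MD tangentially, so SD is at right angles to MD, so S = D + (0, -12.2) = (50.30, -12.20). Since SW ⟂ WQ (tangency), |SQ| = √(12.2² + 32.5²) = 34.71 regardless of where W sits on A1. So Q lies on both circle(M, 65.82) and circle(S, 34.71); the below-MD intersection is Q = (46.39, -46.69). W is the foot of the tangent from Q: W = (38.47, -15.17).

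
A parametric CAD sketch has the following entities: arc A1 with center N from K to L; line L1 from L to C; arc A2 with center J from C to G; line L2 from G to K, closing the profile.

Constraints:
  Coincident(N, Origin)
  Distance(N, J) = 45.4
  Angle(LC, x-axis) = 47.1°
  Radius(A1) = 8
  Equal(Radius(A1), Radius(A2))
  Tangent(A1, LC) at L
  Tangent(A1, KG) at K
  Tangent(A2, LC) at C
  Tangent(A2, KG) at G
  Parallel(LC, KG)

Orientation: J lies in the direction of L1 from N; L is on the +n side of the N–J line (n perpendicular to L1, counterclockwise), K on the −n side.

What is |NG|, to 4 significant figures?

46.10

Tangency of A1 to both parallel lines with radius 8.0 puts L and K at N ± 8.0·n: L = (-5.860, 5.446), K = (5.860, -5.446). Equal radii place C and G the same way about J: C = J + 8.0·n = (25.04, 38.70), G = J − 8.0·n = (36.77, 27.81). Then |NG| = |G − N| = 46.10.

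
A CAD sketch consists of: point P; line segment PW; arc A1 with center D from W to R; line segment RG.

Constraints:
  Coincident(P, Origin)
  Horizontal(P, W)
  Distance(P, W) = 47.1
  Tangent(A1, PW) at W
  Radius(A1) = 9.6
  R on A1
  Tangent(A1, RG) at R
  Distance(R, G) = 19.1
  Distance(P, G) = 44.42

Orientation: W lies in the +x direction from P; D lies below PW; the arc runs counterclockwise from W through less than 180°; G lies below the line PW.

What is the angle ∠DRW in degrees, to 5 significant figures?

48.788°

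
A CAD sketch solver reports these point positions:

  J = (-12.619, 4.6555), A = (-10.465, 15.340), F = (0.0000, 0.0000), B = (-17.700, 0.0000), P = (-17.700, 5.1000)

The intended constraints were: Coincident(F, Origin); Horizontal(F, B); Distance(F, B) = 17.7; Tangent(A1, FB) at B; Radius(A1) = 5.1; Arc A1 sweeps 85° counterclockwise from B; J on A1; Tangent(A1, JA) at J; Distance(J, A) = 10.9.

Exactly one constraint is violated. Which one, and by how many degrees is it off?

Tangent(A1, JA) at J — off by 6.40°.

F = (0.00, 0.00) ✓; F.y = 0.00, B.y = 0.00 ✓; |FB| = 17.70 ✓; ∠(PB, BF) = 90.00° ✓; |PB| = 5.100 ✓; bearing(P→J) − bearing(P→B) = 85.00° ✓; |PJ| = 5.100 ✓; ∠(PJ, JA) = 96.40° ✗; |JA| = 10.90 ✓.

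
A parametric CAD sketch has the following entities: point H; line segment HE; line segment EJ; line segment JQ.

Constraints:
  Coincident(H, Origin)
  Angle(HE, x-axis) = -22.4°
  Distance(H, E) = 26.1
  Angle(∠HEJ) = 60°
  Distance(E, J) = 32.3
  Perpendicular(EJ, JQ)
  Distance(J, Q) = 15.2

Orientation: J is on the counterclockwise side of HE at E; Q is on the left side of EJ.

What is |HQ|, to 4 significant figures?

20.62

∠HEJ = 60.0°, so EJ runs at -22.4° + (180° − 60.0°) = 97.60° from the x-axis; with |EJ| = 32.3, J = E + 32.3·(cos 97.60°, sin 97.60°) = (19.86, 22.07). EJ is perpendicular to JQ; with |JQ| = 15.2 on the left of EJ, Q = J + 15.2·(-0.9912, -0.1323) = (4.792, 20.06). Then |HQ| = |Q − H| = 20.62.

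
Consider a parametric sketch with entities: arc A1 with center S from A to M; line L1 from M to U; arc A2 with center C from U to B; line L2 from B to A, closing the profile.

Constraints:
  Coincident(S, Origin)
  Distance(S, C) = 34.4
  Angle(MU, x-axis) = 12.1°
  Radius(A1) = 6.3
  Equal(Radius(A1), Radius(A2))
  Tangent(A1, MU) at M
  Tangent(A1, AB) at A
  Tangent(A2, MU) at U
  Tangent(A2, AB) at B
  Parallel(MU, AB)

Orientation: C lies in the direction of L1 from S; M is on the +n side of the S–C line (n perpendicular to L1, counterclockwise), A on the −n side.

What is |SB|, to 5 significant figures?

34.972

The slot axis is L1's direction at 12.1°, so u = (cos 12.1°, sin 12.1°) = (0.97778, 0.20962) and n = (−sin 12.1°, cos 12.1°) = (-0.20962, 0.97778). S is at the origin and C lies 34.4 along u from S, so C = 34.4·u = (33.636, 7.2109). Tangency of A1 to both parallel lines with radius 6.3 puts M and A at S ± 6.3·n: M = (-1.3206, 6.1600), A = (1.3206, -6.1600). Equal radii place U and B the same way about C: U = C + 6.3·n = (32.315, 13.371), B = C − 6.3·n = (34.956, 1.0508). Then |SB| = |B − S| = 34.972.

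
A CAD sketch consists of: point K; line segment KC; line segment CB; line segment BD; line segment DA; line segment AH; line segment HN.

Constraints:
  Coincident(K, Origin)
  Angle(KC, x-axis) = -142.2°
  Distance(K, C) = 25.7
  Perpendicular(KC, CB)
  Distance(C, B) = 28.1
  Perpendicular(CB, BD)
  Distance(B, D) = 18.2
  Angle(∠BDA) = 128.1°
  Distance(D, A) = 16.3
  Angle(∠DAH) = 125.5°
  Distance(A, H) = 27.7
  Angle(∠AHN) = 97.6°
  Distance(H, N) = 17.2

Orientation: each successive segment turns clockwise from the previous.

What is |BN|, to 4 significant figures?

36.93

K is at the origin; KC runs at -142.2° with length 25.7, so C = (-20.31, -15.75). The perpendicularity gives CB at right angles to KC, so CB runs at 127.8°; with |CB| = 28.1, B = (-37.53, 6.452). CB is perpendicular to BD, so BD runs at 37.80°; with |BD| = 18.2, D = (-23.15, 17.61). ∠BDA = 128.1° gives DA at -14.10° from the x-axis; with |DA| = 16.3, A = (-7.340, 13.64). ∠DAH = 125.5° gives AH at -68.60° from the x-axis; with |AH| = 27.7, H = (2.767, -12.15). ∠AHN = 97.6° gives HN at -151.0° from the x-axis; with |HN| = 17.2, N = (-12.28, -20.49). Then |BN| = |N − B| = 36.93.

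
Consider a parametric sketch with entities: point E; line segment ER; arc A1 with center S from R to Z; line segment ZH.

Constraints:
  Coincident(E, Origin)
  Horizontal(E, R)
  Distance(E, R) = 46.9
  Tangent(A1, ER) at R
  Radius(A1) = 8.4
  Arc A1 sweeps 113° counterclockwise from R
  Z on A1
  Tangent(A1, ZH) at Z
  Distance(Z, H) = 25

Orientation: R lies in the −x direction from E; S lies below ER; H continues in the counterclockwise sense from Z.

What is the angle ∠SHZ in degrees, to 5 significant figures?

18.572°

On A1, R sits at bearing 90° from S; a 113° counterclockwise sweep puts Z at bearing 203°, so Z = S + 8.4·(cos 203°, sin 203°) = (-54.632, -11.682). The tangent condition forces SZ to be normal to ZH, so ZH runs along (−sin 203°, cos 203°); with |ZH| = 25.0, H = (-44.864, -34.695). Then cos ∠SHZ = HS·HZ / (|HS||HZ|), giving 18.572°.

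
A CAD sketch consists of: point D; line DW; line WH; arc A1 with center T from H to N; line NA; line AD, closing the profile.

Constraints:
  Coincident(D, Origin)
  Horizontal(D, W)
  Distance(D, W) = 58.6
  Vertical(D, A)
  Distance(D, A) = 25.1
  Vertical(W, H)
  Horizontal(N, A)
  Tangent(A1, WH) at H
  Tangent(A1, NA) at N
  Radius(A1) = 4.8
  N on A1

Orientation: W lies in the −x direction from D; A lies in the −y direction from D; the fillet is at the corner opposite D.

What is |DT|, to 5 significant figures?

57.502

DA is vertical with |DA| = 25.1 and A on the −y side, so A = (0.0000, -25.100). The virtual corner opposite D is at (-58.600, -25.100). A1 meets WH tangentially, so TH is at right angles to WH and A1 meets NA tangentially, so TN is at right angles to NA, with radius 4.8, so the center T sits 4.8 in from both sides at T = (-53.800, -20.300). Then |DT| = |T − D| = 57.502.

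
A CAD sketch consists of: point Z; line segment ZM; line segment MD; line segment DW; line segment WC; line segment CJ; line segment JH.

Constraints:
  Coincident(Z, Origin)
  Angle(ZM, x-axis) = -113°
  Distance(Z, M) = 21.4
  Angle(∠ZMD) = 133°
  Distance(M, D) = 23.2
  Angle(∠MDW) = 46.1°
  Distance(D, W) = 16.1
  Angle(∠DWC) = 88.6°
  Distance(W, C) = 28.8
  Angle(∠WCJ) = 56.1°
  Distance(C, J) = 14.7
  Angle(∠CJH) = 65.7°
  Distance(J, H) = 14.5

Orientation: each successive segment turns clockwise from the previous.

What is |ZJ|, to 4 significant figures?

34.31

∠DWC = 88.6° gives WC at -25.30° from the x-axis; with |WC| = 28.8, C = (2.398, -25.22). ∠WCJ = 56.1° gives CJ at -149.2° from the x-axis; with |CJ| = 14.7, J = (-10.23, -32.75). Then |ZJ| = |J − Z| = 34.31.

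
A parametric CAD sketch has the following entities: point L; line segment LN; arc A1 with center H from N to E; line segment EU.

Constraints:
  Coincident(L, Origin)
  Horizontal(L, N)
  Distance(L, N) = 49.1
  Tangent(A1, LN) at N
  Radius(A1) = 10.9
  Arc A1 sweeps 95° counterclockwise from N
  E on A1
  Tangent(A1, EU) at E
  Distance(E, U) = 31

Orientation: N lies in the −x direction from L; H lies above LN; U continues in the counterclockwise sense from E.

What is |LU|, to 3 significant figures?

59.2

L is at the origin; LN is horizontal with |LN| = 49.1 and N on the −x side, so N = (-49.1, 0.00). A1 meets LN tangentially, so HN is at right angles to LN, so H = N + (0, 10.9) = (-49.1, 10.9). On A1, N sits at bearing -90° from H; a 95° counterclockwise sweep puts E at bearing 5°, so E = H + 10.9·(cos 5°, sin 5°) = (-38.2, 11.8). The tangent condition forces HE to be normal to EU, so EU runs along (−sin 5°, cos 5°); with |EU| = 31.0, U = (-40.9, 42.7). Then |LU| = |U − L| = 59.2.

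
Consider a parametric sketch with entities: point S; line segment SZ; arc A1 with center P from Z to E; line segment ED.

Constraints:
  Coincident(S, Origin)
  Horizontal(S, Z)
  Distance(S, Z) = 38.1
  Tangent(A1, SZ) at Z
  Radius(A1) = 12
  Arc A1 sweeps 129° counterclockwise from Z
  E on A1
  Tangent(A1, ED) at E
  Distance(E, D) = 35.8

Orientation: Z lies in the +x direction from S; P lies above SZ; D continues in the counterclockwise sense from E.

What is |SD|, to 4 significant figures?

53.52

S is at the origin; S and Z share the same y with |SZ| = 38.1 and Z on the +x side, so Z = (38.10, 0.000). The tangent condition forces PZ to be normal to SZ, so P = Z + (0, 12) = (38.10, 12.00). On A1, Z sits at bearing -90° from P; a 129° counterclockwise sweep puts E at bearing 39°, so E = P + 12.0·(cos 39°, sin 39°) = (47.43, 19.55). A1 meets ED tangentially, so PE is at right angles to ED, so ED runs along (−sin 39°, cos 39°); with |ED| = 35.8, D = (24.90, 47.37). Then |SD| = |D − S| = 53.52.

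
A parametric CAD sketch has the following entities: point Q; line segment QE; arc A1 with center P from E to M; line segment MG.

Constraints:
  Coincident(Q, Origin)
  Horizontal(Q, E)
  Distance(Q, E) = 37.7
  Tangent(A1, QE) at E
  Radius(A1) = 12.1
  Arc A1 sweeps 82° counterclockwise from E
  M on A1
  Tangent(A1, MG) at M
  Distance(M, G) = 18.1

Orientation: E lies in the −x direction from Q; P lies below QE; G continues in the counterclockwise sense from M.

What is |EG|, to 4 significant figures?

31.83

On A1, E sits at bearing 90° from P; an 82° counterclockwise sweep puts M at bearing 172°, so M = P + 12.1·(cos 172°, sin 172°) = (-49.68, -10.42). The tangent condition forces PM to be normal to MG, so MG runs along (−sin 172°, cos 172°); with |MG| = 18.1, G = (-52.20, -28.34). Then |EG| = |G − E| = 31.83.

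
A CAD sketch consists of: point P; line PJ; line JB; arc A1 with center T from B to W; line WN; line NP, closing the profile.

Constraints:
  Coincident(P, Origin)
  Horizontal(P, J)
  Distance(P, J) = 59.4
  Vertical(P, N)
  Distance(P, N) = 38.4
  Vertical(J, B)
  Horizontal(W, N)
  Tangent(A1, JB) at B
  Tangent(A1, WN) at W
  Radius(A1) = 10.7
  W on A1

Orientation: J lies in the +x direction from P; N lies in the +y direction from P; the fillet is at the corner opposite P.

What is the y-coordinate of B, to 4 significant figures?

27.70

P is at the origin; P and J share the same y with |PJ| = 59.4 and J on the +x side, so J = (59.40, 0.000). PN is vertical with |PN| = 38.4 and N on the +y side, so N = (0.000, 38.40). The virtual corner opposite P is at (59.40, 38.40). A1 meets JB tangentially, so TB is at right angles to JB and tangency of A1 to WN means the radius TW is perpendicular to WN, with radius 10.7, so the center T sits 10.7 in from both sides at T = (48.70, 27.70). That places the tangent points at B = (59.40, 27.70) on JB and W = (48.70, 38.40) on WN. So B.y = 27.70.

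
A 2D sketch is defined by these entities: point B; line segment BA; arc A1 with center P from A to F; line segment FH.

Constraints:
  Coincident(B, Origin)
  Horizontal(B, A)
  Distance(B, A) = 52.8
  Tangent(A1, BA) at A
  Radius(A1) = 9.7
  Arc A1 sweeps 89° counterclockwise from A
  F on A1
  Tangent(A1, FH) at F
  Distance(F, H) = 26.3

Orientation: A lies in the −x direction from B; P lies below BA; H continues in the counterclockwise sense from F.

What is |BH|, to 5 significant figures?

72.438

B is at the origin; B and A share the same y with |BA| = 52.8 and A on the −x side, so A = (-52.800, 0.0000). Tangency of A1 to BA means the radius PA is perpendicular to BA, so P = A + (0, -9.7) = (-52.800, -9.7000). On A1, A sits at bearing 90° from P; an 89° counterclockwise sweep puts F at bearing 179°, so F = P + 9.7·(cos 179°, sin 179°) = (-62.499, -9.5307). Since A1 is tangent to FH there, PF ⟂ FH, so FH runs along (−sin 179°, cos 179°); with |FH| = 26.3, H = (-62.958, -35.827). Then |BH| = |H − B| = 72.438.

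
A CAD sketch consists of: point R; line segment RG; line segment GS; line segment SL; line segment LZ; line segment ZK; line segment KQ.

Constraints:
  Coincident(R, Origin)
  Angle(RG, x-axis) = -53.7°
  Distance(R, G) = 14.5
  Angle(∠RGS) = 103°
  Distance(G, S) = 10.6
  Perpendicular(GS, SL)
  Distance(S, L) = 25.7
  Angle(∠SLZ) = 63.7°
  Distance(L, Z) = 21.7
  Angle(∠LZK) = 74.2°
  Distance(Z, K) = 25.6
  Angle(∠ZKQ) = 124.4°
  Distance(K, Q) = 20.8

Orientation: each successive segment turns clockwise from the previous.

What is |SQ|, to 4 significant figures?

18.32

∠LZK = 74.2° gives ZK at -82.80° from the x-axis; with |ZK| = 25.6, K = (5.371, -19.88). ∠ZKQ = 124.4° gives KQ at -138.4° from the x-axis; with |KQ| = 20.8, Q = (-10.18, -33.69). Then |SQ| = |Q − S| = 18.32.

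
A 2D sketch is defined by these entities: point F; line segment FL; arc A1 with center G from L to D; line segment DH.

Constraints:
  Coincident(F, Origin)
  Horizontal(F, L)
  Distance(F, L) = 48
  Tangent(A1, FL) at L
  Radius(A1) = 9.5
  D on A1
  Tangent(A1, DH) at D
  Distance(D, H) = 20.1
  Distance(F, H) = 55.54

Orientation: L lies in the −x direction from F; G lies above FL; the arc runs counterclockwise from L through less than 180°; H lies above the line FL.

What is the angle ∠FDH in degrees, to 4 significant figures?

127.2°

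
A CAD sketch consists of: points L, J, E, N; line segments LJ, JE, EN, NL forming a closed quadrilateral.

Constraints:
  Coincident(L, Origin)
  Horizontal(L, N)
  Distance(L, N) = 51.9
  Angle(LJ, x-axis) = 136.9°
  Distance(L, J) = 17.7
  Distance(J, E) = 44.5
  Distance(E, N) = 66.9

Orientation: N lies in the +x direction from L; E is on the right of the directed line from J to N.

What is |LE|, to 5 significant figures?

32.717

Checks: |JE| = 44.50 ✓; |EN| = 66.90 ✓.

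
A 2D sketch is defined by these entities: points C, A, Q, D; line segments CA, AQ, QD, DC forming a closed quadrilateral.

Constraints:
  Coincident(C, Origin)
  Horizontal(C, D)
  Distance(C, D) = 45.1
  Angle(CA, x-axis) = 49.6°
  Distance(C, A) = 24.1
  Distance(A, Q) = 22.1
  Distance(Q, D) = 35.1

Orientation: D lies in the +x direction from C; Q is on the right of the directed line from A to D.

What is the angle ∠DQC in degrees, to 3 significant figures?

158°

C is at the origin; C and D share the same y with |CD| = 45.1 and D in +x, so D = (45.1, 0). CA runs at 49.6° with |CA| = 24.1, so A = (15.6, 18.4). Q is determined by |AQ| = 22.1 and |QD| = 35.1 together: it lies at the intersection of circle(A, 22.1) and circle(D, 35.1). With |AD| = 34.7, the foot of the radical line on AD is 6.66 from A and the perpendicular offset is √(22.1² − 6.66²) = 21.1. Taking the right-of-AD solution: Q = (10.1, -3.06).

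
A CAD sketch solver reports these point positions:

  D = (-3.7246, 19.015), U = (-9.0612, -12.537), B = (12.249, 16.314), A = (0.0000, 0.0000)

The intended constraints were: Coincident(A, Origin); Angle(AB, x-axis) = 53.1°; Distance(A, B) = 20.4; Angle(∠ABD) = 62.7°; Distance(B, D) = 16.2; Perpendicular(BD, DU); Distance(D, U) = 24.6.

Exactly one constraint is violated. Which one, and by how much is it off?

Distance(D, U) = 24.6 — off by 7.40.

A = (0.00, 0.00) ✓; AB at 53.10° ✓; |AB| = 20.40 ✓; ∠ABD = 62.70° ✓; |BD| = 16.20 ✓; ∠(BD, DU) = 90.00° ✓; |DU| = 32.00 ✗.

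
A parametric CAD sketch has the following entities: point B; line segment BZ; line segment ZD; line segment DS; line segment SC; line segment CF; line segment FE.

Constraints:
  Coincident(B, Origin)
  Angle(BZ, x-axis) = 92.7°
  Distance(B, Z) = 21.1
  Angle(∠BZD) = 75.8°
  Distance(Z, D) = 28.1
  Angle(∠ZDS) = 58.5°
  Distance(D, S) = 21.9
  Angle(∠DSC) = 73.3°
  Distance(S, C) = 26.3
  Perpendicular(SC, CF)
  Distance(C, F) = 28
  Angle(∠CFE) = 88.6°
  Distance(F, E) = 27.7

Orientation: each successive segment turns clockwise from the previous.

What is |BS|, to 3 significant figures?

11.6

∠BZD = 75.8° gives ZD at -11.5° from the x-axis; with |ZD| = 28.1, D = (26.5, 15.5). ∠ZDS = 58.5° gives DS at -133° from the x-axis; with |DS| = 21.9, S = (11.6, -0.542). Then |BS| = |S − B| = 11.6.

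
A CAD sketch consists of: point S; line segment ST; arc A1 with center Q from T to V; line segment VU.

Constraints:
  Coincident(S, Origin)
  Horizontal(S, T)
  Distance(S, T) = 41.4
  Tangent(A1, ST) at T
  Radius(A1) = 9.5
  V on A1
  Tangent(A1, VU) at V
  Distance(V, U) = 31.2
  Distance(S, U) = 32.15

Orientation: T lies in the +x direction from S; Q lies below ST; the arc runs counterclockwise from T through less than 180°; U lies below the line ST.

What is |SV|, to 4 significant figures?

34.06

Checks: |QV| = 9.500 ✓; ∠(QV, VU) = 90.00° ✓; |VU| = 31.20 ✓; |SU| = 32.15 ✓.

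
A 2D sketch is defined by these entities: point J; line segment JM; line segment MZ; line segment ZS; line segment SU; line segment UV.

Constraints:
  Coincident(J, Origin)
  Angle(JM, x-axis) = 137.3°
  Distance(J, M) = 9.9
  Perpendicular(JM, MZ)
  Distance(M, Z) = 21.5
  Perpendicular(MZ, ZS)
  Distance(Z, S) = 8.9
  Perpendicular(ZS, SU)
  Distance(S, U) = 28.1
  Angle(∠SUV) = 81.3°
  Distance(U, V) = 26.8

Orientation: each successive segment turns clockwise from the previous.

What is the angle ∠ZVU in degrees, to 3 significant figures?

62.5°

ZS is perpendicular to SU, so SU runs at -133°; with |SU| = 28.1, U = (-5.21, -4.17). ∠SUV = 81.3° gives UV at 129° from the x-axis; with |UV| = 26.8, V = (-21.9, 16.8). Then cos ∠ZVU = VZ·VU / (|VZ||VU|), giving 62.5°.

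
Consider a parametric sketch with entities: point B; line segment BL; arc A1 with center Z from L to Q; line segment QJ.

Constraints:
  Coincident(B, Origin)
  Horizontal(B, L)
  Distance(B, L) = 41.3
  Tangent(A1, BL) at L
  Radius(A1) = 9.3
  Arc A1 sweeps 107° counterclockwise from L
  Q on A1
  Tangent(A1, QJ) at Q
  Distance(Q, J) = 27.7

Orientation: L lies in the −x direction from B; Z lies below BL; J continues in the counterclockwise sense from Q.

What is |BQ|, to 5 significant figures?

51.613

Tangency of A1 to BL means the radius ZL is perpendicular to BL, so Z = L + (0, -9.3) = (-41.300, -9.3000). On A1, L sits at bearing 90° from Z; a 107° counterclockwise sweep puts Q at bearing 197°, so Q = Z + 9.3·(cos 197°, sin 197°) = (-50.194, -12.019). Then |BQ| = |Q − B| = 51.613.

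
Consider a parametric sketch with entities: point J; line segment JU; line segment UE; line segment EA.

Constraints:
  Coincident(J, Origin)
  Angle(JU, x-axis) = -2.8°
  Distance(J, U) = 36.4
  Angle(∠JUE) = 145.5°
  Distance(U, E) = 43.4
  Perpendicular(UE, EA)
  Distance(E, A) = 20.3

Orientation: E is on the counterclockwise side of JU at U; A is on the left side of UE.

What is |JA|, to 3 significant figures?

73.4

J is at the origin; JU runs at -2.8° with length 36.4, so U = 36.4·(cos -2.8°, sin -2.8°) = (36.4, -1.78). ∠JUE = 145.5°, so UE runs at -2.8° + (180° − 145.5°) = 31.7° from the x-axis; with |UE| = 43.4, E = U + 43.4·(cos 31.7°, sin 31.7°) = (73.3, 21.0). The perpendicularity gives EA at right angles to UE; with |EA| = 20.3 on the left of UE, A = E + 20.3·(-0.525, 0.851) = (62.6, 38.3). Then |JA| = |A − J| = 73.4.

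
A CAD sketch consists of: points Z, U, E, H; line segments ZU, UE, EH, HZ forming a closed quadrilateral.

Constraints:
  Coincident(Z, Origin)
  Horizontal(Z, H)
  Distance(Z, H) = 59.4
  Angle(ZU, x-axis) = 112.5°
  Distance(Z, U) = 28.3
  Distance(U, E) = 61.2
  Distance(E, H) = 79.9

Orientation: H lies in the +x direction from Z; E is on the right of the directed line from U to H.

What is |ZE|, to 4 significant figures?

37.17

Checks: |UE| = 61.20 ✓; |EH| = 79.90 ✓.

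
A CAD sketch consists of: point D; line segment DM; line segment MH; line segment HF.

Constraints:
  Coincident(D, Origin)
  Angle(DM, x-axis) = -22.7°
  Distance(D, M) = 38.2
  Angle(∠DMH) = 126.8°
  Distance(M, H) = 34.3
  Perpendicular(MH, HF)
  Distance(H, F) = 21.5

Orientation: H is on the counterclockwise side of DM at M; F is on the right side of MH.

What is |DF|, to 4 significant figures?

77.35

D is at the origin; DM runs at -22.7° with length 38.2, so M = 38.2·(cos -22.7°, sin -22.7°) = (35.24, -14.74). ∠DMH = 126.8°, so MH runs at -22.7° + (180° − 126.8°) = 30.50° from the x-axis; with |MH| = 34.3, H = M + 34.3·(cos 30.50°, sin 30.50°) = (64.79, 2.667). MH is perpendicular to HF; with |HF| = 21.5 on the right of MH, F = H + 21.5·(0.5075, -0.8616) = (75.71, -15.86). Then |DF| = |F − D| = 77.35.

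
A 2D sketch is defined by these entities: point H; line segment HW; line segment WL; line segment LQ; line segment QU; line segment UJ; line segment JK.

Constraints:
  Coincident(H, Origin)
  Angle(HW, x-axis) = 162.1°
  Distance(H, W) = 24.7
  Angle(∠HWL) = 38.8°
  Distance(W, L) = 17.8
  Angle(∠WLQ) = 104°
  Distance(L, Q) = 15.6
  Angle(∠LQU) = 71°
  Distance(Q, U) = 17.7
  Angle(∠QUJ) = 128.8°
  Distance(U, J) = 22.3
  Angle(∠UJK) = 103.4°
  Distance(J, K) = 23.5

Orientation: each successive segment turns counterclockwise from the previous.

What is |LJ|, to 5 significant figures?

26.724

∠LQU = 71.0° gives QU at 128.30° from the x-axis; with |QU| = 17.7, U = (-9.9786, 11.761). ∠QUJ = 128.8° gives UJ at 179.50° from the x-axis; with |UJ| = 22.3, J = (-32.278, 11.956). Then |LJ| = |J − L| = 26.724.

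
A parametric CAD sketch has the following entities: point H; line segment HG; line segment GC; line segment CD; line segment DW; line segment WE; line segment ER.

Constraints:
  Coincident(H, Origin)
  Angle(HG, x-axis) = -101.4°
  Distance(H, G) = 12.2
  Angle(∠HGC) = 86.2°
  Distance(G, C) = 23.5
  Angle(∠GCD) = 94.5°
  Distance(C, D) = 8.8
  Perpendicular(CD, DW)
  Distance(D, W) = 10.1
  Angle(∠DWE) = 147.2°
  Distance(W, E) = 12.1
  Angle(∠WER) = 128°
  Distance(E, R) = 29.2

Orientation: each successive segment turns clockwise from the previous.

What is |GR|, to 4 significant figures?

25.00

H is at the origin; HG runs at -101.4° with length 12.2, so G = (-2.411, -11.96). ∠HGC = 86.2° gives GC at 164.8° from the x-axis; with |GC| = 23.5, C = (-25.09, -5.798). ∠GCD = 94.5° gives CD at 79.30° from the x-axis; with |CD| = 8.8, D = (-23.46, 2.849). CD is perpendicular to DW, so DW runs at -10.70°; with |DW| = 10.1, W = (-13.53, 0.9739). ∠DWE = 147.2° gives WE at -43.50° from the x-axis; with |WE| = 12.1, E = (-4.754, -7.355). ∠WER = 128.0° gives ER at -95.50° from the x-axis; with |ER| = 29.2, R = (-7.553, -36.42). Then |GR| = |R − G| = 25.00.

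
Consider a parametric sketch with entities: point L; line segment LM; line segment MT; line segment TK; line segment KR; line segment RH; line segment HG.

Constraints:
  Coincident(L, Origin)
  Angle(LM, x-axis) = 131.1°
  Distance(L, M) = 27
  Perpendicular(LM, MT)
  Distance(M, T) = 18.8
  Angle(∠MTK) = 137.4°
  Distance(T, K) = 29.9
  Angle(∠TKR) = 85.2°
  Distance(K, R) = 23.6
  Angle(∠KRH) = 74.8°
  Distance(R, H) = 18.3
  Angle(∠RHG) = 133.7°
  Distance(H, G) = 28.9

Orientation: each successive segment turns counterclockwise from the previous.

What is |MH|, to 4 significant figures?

24.98

∠TKR = 85.2° gives KR at -1.500° from the x-axis; with |KR| = 23.6, R = (-11.61, -22.35). ∠KRH = 74.8° gives RH at 103.7° from the x-axis; with |RH| = 18.3, H = (-15.94, -4.570). Then |MH| = |H − M| = 24.98.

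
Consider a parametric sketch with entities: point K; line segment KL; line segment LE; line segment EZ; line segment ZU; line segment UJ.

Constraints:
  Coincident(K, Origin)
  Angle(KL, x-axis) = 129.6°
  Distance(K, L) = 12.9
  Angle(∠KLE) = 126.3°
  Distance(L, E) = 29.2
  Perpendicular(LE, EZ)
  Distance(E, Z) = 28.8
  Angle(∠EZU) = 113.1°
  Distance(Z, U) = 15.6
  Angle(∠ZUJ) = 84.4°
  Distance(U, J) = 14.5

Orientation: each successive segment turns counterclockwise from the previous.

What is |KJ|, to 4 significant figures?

21.05

K is at the origin; KL runs at 129.6° with length 12.9, so L = (-8.223, 9.940). ∠KLE = 126.3° gives LE at -176.7° from the x-axis; with |LE| = 29.2, E = (-37.37, 8.259). LE is perpendicular to EZ, so EZ runs at -86.70°; with |EZ| = 28.8, Z = (-35.72, -20.49). ∠EZU = 113.1° gives ZU at -19.80° from the x-axis; with |ZU| = 15.6, U = (-21.04, -25.78). ∠ZUJ = 84.4° gives UJ at 75.80° from the x-axis; with |UJ| = 14.5, J = (-17.48, -11.72). Then |KJ| = |J − K| = 21.05.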